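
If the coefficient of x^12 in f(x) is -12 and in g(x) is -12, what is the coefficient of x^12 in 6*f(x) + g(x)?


Scalar multiplication scales coefficients: 6 * -12 = -72.
Then add the g coefficient: -72 + -12
= -84

-84


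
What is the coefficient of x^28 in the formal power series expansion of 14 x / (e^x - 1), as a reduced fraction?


The exponential generating function for Bernoulli numbers is
x / (e^x - 1) = sum_{k>=0} B_k x^k / k!.
So the coefficient of x^28 in 14 x / (e^x - 1) is 14 B_28 / 28!.
Computing: B_28 = -23749461029/870, 28! = 304888344611713860501504000000, giving
14 * -23749461029/870 / 304888344611713860501504000000 = -3392780147/2706661834818276108533760000000.

-3392780147/2706661834818276108533760000000


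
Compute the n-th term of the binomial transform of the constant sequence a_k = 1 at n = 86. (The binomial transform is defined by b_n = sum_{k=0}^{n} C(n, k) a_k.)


With a_k = 1 for all k, b_n = sum_{k=0}^{n} C(n, k) = 2^n by the binomial theorem.
For n = 86: 2^86 = 77371252455336267181195264.

77371252455336267181195264


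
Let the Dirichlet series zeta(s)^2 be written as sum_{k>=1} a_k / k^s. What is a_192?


The Dirichlet convolution of the constant function 1 with itself gives (1 * 1)(k) = sum_{d | k} 1 = d(k), the number of positive divisors of k.
Since zeta(s) = sum_{k>=1} 1/k^s, we have zeta(s)^2 = sum_{k>=1} d(k)/k^s, so a_k = d(k).
For k = 192: the divisors are 1, 2, 3, 4, 6, 8, 12, 16, 24, 32, 48, 64, 96, 192.
Count = 14.

14


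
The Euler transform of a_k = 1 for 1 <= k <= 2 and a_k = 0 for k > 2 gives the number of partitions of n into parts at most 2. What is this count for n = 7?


Partitions of 7 into parts at most 2:
Using generating function (1-x)^(-1)(1-x^2)^(-1),
the coefficient of x^7 = 4

4


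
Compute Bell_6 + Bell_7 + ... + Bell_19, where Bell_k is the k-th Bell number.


Recall Bell_k counts set partitions of a k-set (with Bell_0 = 1 by convention).
Bell_6 through Bell_19: 203, 877, 4140, 21147, 115975, 678570, 4213597, 27644437, 190899322, 1382958545, 10480142147, 82864869804, 682076806159, 5832742205057
Sum = 203 + 877 + 4140 + 21147 + 115975 + 678570 + 4213597 + 27644437 + 190899322 + 1382958545 + 10480142147 + 82864869804 + 682076806159 + 5832742205057 = 6609770559980.

6609770559980


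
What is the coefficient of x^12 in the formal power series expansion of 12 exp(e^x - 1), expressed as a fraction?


exp(e^x - 1) is the exponential generating function for the Bell numbers Bell_k: exp(e^x - 1) = sum_{k>=0} Bell_k x^k / k!.
So the coefficient of x^12 in 12 exp(e^x - 1) is 12 Bell_12 / 12!.
Computing: Bell_12 = 4213597 and 12! = 479001600, giving
12 * 4213597/479001600 = 4213597/39916800.

4213597/39916800


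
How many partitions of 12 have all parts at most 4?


Using the generating function (1-x)^(-1)(1-x^2)^(-1)...(1-x^4)^(-1),
the coefficient of x^12 counts these restricted partitions.
Result = 34

34


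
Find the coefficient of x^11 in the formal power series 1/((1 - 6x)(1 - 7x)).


By partial fractions or Cauchy convolution:
The coefficient equals sum_{k=0}^{11} 6^k * 7^(11-k).
= 11664504865

11664504865


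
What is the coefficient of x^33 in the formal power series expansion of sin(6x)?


The Maclaurin series is sin(t) = sum_{k>=0} (-1)^k t^(2k+1) / (2k+1)!, so substituting t = 6x, only odd powers of x are nonzero, with coefficient of x^(2k+1) equal to (-1)^k 6^(2k+1) / (2k+1)!.
Write 33 = 2*16 + 1, giving the coefficient (-1)^16 * 6^33 / 33! = 47751966659678405306351616/8683317618811886495518194401280000000 = 1549681956/281797412198567890625.

1549681956/281797412198567890625


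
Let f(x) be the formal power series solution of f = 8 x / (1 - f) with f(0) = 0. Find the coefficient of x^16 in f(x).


Apply Lagrange inversion: f = 8 x * phi(f) with phi(t) = 1/(1 - t), so
[x^n] f = 8^n * (1/n) [t^(n-1)] phi(t)^n = 8^n * (1/n) [t^(n-1)] (1 - t)^(-n) = 8^n * (1/n) C(2n - 2, n - 1) = 8^n * C_{n-1}.
For n = 16: C_15 = C(30, 15) / 16 = 155117520/16 = 9694845.
With the 8^16 = 281474976710656 factor, the coefficient is 281474976710656 * 9694845 = 2728856270588419768320.

2728856270588419768320


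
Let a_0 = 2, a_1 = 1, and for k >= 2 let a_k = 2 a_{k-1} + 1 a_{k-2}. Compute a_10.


Iterating the recurrence forward:
a_0 = 2
a_1 = 1
a_2 = 2*1 + 1*2 = 4
a_3 = 2*4 + 1*1 = 9
a_4 = 2*9 + 1*4 = 22
a_5 = 2*22 + 1*9 = 53
a_6 = 2*53 + 1*22 = 128
a_7 = 2*128 + 1*53 = 309
a_8 = 2*309 + 1*128 = 746
a_9 = 2*746 + 1*309 = 1801
a_10 = 2*1801 + 1*746 = 4348
So a_10 = 4348.

4348


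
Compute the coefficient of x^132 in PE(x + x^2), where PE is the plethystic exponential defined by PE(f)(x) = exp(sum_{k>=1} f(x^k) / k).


With f(x) = x + x^2, the exponent is sum_{k>=1} (x^k + x^(2k)) / k = -ln(1 - x) - ln(1 - x^2). Exponentiating:
PE(x + x^2) = 1 / ((1 - x)(1 - x^2)).
This is the generating function for partitions of n into parts of size 1 or 2. The number of 2's can be any j in 0..66, and the rest are 1's, so
[x^132] = floor(132/2) + 1 = 67.

67


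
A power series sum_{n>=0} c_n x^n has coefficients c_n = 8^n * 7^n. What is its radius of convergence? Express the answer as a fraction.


By the root test (Cauchy-Hadamard), the radius is R = 1 / limsup_n |c_n|^(1/n).
Here |c_n|^(1/n) = (8^n * 7^n)^(1/n) = 8 * 7 = 56 for all n.
So R = 1/56 = 1/56.

1/56


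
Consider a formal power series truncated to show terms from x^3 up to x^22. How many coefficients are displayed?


From x^3 to x^22 inclusive, the count is 22 - 3 + 1 = 20.

20


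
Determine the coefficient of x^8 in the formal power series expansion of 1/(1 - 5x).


The geometric series identity gives 1/(1 - c x) = sum_{k>=0} c^k x^k, so the coefficient of x^k is c^k.
Here c = 5 and k = 8.
Computing: 5^8 = 390625

390625


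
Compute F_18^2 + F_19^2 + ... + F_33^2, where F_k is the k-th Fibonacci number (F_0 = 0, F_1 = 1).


There is a standard identity sum_{k=0}^{N} F_k^2 = F_N * F_{N+1} (proved inductively from the telescoping relation F_k^2 = F_k F_{k+1} - F_{k-1} F_k). Then
sum_{k=18}^{33} F_k^2 = F_33 F_34 - F_17 F_18.
Computing: F_33 = 3524578, F_34 = 5702887, F_17 = 1597, F_18 = 2584.
Sum = 3524578 * 5702887 - 1597 * 2584 = 20100265930038.

20100265930038


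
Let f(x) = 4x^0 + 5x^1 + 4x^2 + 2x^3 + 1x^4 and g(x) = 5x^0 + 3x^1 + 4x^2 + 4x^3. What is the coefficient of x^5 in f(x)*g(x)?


Cauchy product at x^5:
4*4 + 2*4 + 1*3
= 27

27


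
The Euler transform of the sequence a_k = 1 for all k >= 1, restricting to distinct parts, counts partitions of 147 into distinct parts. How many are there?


Partitions of 147 into distinct parts can be computed via generating function.
Product (1+x)(1+x^2)(1+x^3)...
The coefficient of x^147 = 15757502

15757502


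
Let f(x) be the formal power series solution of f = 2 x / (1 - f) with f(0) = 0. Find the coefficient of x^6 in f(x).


Apply Lagrange inversion: f = 2 x * phi(f) with phi(t) = 1/(1 - t), so
[x^n] f = 2^n * (1/n) [t^(n-1)] phi(t)^n = 2^n * (1/n) [t^(n-1)] (1 - t)^(-n) = 2^n * (1/n) C(2n - 2, n - 1) = 2^n * C_{n-1}.
For n = 6: C_5 = C(10, 5) / 6 = 252/6 = 42.
With the 2^6 = 64 factor, the coefficient is 64 * 42 = 2688.

2688


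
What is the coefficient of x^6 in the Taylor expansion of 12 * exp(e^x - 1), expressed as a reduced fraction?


exp(e^x - 1) = sum_{k>=0} Bell_k x^k / k!, where Bell_k is the k-th Bell number.
So the coefficient of x^6 is 12 * Bell_6 / 6!.
Computing: Bell_6 = 203 and 6! = 720, giving
12 * 203/720 = 203/60.

203/60


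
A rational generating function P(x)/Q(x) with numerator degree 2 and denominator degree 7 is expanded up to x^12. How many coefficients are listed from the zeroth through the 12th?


Expanding up to x^12 gives the coefficients for x^0, x^1, ..., x^12.
That is 12 + 1 = 13 coefficients in total.

13


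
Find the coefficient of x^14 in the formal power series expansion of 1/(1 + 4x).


Write 1/(1 + c x) = 1/(1 - (-c) x) and apply the geometric-series identity
1/(1 - y) = sum_{k>=0} y^k to get 1/(1 + c x) = sum_{k>=0} (-c)^k x^k.
So the coefficient of x^k is (-c)^k = (-1)^k * c^k.
Here c = 4 and k = 14:
(-4)^14 = 1 * 268435456 = 268435456

268435456


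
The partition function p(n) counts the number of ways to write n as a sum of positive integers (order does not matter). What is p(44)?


Using the generating function prod_{k>=1} 1/(1-x^k), we compute p(44).
By dynamic programming over parts 1 through 44:
p(44) = 75175

75175


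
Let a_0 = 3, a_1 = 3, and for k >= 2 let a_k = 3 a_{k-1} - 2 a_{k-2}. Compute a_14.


Iterating the recurrence forward:
a_0 = 3
a_1 = 3
a_2 = 3*3 - 2*3 = 3
a_3 = 3*3 - 2*3 = 3
a_4 = 3*3 - 2*3 = 3
a_5 = 3*3 - 2*3 = 3
a_6 = 3*3 - 2*3 = 3
a_7 = 3*3 - 2*3 = 3
a_8 = 3*3 - 2*3 = 3
a_9 = 3*3 - 2*3 = 3
a_10 = 3*3 - 2*3 = 3
a_11 = 3*3 - 2*3 = 3
a_12 = 3*3 - 2*3 = 3
a_13 = 3*3 - 2*3 = 3
a_14 = 3*3 - 2*3 = 3
So a_14 = 3.

3


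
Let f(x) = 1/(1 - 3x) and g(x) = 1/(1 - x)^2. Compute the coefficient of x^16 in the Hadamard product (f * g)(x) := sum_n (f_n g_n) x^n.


f has coefficients f_k = 3^k. For g = 1/(1 - x)^2 the coefficient is g_k = C(k + 1, 1) = k + 1. The Hadamard coefficient is (f * g)_k = 3^k * (k + 1).
For k = 16: 3^16 * 17 = 43046721 * 17 = 731794257.

731794257


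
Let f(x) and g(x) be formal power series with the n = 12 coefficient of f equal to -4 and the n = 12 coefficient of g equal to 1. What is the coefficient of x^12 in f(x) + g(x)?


Addition of formal power series is termwise.
The coefficient of x^12 in f + g = -4 + 1
= -3

-3


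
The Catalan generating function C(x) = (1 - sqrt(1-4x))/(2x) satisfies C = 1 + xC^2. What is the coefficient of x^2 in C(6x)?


Substituting x -> 6x scales the n-th coefficient by 6^n, so [x^2] C(6x) = 6^2 * C_2.
C_2 = C(2*2, 2)/(3) = 6/3 = 2.
So 6^2 * 2 = 36 * 2 = 72.

72


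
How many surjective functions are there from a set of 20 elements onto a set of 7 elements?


By inclusion-exclusion on which target elements are missed, the number of surjections from an n-set onto a k-set is
surj(n, k) = sum_{j=0}^{k} (-1)^j C(k, j) (k - j)^n.
Equivalently surj(n, k) = k! * S(n, k), where S(n, k) is the Stirling number of the second kind.
For n = 20, k = 7:
S(20, 7) = 11143554045652, so
surj = 7! * 11143554045652 = 5040 * 11143554045652 = 56163512390086080.

56163512390086080


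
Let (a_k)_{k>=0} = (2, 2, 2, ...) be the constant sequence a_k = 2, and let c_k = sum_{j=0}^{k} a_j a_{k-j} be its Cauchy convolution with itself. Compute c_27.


Since a_j = 2 for all j >= 0, the convolution sum becomes
c_k = sum_{j=0}^{k} 2 * 2 = 4 * (k + 1).
Equivalently, the generating function of (a_k) is 2/(1 - x) and its square is 4/(1 - x)^2 = sum_{k>=0} 4(k + 1) x^k.
For k = 27: 4 * 28 = 112.

112


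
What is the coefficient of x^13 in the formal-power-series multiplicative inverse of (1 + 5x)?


The inverse is 1/(1 + 5x). Apply the geometric identity 1/(1 - y) = sum_{k>=0} y^k with y = -5x:
1/(1 + 5x) = sum_{k>=0} (-5)^k x^k.
So the coefficient of x^13 is (-5)^13 = -1220703125.

-1220703125


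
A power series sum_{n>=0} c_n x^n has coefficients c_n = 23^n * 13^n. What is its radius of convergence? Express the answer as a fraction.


By the root test (Cauchy-Hadamard), the radius is R = 1 / limsup_n |c_n|^(1/n).
Here |c_n|^(1/n) = (23^n * 13^n)^(1/n) = 23 * 13 = 299 for all n.
So R = 1/299 = 1/299.

1/299


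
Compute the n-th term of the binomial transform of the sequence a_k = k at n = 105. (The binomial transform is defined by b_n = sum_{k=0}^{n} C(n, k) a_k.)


With a_k = k, b_n = sum_{k=0}^{n} C(n, k) k. Using k * C(n, k) = n * C(n-1, k-1) gives b_n = n * sum_{k>=1} C(n-1, k-1) = n * 2^(n-1).
For n = 105: 105 * 2^104 = 105 * 20282409603651670423947251286016 = 2129653008383425394514461385031680.

2129653008383425394514461385031680


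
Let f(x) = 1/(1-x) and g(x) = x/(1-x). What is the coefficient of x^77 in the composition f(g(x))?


First simplify the composition: f(g(x)) = 1/(1 - x/(1-x)) = (1-x)/((1-x) - x) = (1-x)/(1-2x).
Now extract the coefficient. Write (1-x)/(1-2x) = 1/(1-2x) - x/(1-2x).
The coefficient of x^n in 1/(1-2x) is 2^n, and in x/(1-2x) is 2^(n-1) (for n >= 1).
So the coefficient of x^77 is 2^77 - 2^76 = 151115727451828646838272 - 75557863725914323419136 = 75557863725914323419136.

75557863725914323419136


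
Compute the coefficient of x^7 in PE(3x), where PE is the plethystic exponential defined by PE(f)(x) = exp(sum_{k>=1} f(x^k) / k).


With f(x) = 3x, the exponent is sum_{k>=1} 3 x^k / k = 3 * (-ln(1 - x)). Exponentiating:
PE(3x) = exp(-3 ln(1 - x)) = 1/(1 - x)^3.
By the negative binomial expansion, [x^n] 1/(1 - x)^3 = C(n + 2, 2).
For n = 7: C(9, 2) = 36.

36


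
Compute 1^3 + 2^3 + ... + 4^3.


This power sum has a closed form given by Faulhaber's formula
sum_{k=1}^{m} k^p = (1 / (p + 1)) * sum_{j=0}^{p} C(p + 1, j) B_j m^(p + 1 - j),
but for small m direct computation is fastest:
1 + 8 + 27 + 64 = 100.

100


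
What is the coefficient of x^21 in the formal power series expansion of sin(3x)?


The Maclaurin series is sin(t) = sum_{k>=0} (-1)^k t^(2k+1) / (2k+1)!, so substituting t = 3x, only odd powers of x are nonzero, with coefficient of x^(2k+1) equal to (-1)^k 3^(2k+1) / (2k+1)!.
Write 21 = 2*10 + 1, giving the coefficient (-1)^10 * 3^21 / 21! = 10460353203/51090942171709440000 = 531441/2595688775680000.

531441/2595688775680000


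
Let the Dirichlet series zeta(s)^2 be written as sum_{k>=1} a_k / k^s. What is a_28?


The Dirichlet convolution of the constant function 1 with itself gives (1 * 1)(k) = sum_{d | k} 1 = d(k), the number of positive divisors of k.
Since zeta(s) = sum_{k>=1} 1/k^s, we have zeta(s)^2 = sum_{k>=1} d(k)/k^s, so a_k = d(k).
For k = 28: the divisors are 1, 2, 4, 7, 14, 28.
Count = 6.

6


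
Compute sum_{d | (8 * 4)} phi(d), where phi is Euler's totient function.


First, 8 * 4 = 32. One classical identity is sum_{d | n} phi(d) = n (each k in [1, n] has a unique gcd with n, and among the k's with gcd(k, n) = n/d there are phi(d) of them). So the sum equals 32. We also verify directly:
Divisors of 32: 1, 2, 4, 8, 16, 32.
phi values: 1, 1, 2, 4, 8, 16.
Sum = 32.

32


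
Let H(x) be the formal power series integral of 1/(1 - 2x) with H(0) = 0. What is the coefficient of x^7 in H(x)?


1/(1 - 2x) = sum_{k>=0} 2^k x^k. Integrating termwise with H(0) = 0:
H(x) = sum_{k>=0} 2^k x^(k+1) / (k+1) = sum_{m>=1} 2^(m-1) x^m / m.
For m = 7: 2^6/7 = 64/7 = 64/7.

64/7


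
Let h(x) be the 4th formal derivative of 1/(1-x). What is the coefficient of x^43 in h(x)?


Differentiating 4 times: d^4/dx^4 [1/(1-x)] = 4!/(1-x)^5.
The expansion 1/(1-x)^5 = sum_{k>=0} C(k+4, 4) x^k, so the coefficient of x^n in 4!/(1-x)^5 is 4! * C(n+4, 4).
For n = 43: 24 * C(47, 4) = 24 * 178365 = 4280760

4280760


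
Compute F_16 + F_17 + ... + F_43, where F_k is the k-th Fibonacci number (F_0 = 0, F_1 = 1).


Use the identity sum_{k=0}^{N} F_k = F_{N+2} - 1 (which follows from F_{k+2} - F_{k+1} = F_k). Then
sum_{k=16}^{43} F_k = (F_{45} - 1) - (F_{17} - 1) = F_{45} - F_{17}.
Computing: F_{45} = 1134903170, F_{17} = 1597, so
Sum = 1134903170 - 1597 = 1134901573.

1134901573


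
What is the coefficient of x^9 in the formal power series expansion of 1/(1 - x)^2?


The expansion 1/(1 - x)^r = sum_{k>=0} C(k + r - 1, r - 1) x^k follows from the multiset / negative-binomial theorem (or from repeated differentiation of the geometric series).
For r = 2 and k = 9:
C(10, 1) = 3628800 / (1 * 362880) = 10.

10


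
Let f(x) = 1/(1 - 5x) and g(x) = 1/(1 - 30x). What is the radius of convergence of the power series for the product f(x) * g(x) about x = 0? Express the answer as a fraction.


The radius of 1/(1 - 5x) is 1/5 (nearest singularity at x = 1/5), and the radius of 1/(1 - 30x) is 1/30.
The product f(x)*g(x) = 1/((1 - 5x)(1 - 30x)) has singularities at both 1/5 and 1/30, so its radius of convergence is the distance to the nearest one:
min(1/5, 1/30) = 1/30.

1/30


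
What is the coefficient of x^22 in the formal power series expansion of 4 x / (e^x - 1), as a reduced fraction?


The exponential generating function for Bernoulli numbers is
x / (e^x - 1) = sum_{k>=0} B_k x^k / k!.
So the coefficient of x^22 in 4 x / (e^x - 1) is 4 B_22 / 22!.
Computing: B_22 = 854513/138, 22! = 1124000727777607680000, giving
4 * 854513/138 / 1124000727777607680000 = 77683/3525275009847951360000.

77683/3525275009847951360000


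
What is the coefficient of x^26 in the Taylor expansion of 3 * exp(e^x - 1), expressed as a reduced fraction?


exp(e^x - 1) = sum_{k>=0} Bell_k x^k / k!, where Bell_k is the k-th Bell number.
So the coefficient of x^26 is 3 * Bell_26 / 26!.
Computing: Bell_26 = 49631246523618756274 and 26! = 403291461126605635584000000, giving
3 * 49631246523618756274/403291461126605635584000000 = 1459742544812316361/3953837854182408192000000.

1459742544812316361/3953837854182408192000000


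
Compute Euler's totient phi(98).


phi(n) counts integers in [1, n] coprime to n. Using the multiplicative formula phi(n) = n * prod_{p | n} (1 - 1/p):
98 = 2 * 7^2, so
phi(98) = 98 * (1 - 1/2) * (1 - 1/7) = 42.

42


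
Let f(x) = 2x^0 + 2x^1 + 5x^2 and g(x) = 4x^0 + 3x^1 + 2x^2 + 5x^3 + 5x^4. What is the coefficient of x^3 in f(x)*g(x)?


Cauchy product at x^3:
2*5 + 2*2 + 5*3
= 29

29


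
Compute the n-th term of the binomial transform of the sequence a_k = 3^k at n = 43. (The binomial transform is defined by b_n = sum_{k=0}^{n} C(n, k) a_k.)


With a_k = 3^k, b_n = sum_{k=0}^{n} C(n, k) 3^k = (1 + 3)^n by the binomial theorem.
For n = 43: (1 + 3)^43 = 4^43 = 77371252455336267181195264.

77371252455336267181195264


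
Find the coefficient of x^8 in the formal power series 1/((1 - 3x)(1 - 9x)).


By partial fractions or Cauchy convolution:
The coefficient equals sum_{k=0}^{8} 3^k * 9^(8-k).
= 64566801

64566801


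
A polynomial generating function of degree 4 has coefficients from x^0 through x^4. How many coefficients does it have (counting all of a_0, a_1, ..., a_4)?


A polynomial of degree 4 takes the form a_0 + a_1 x + ... + a_4 x^4.
The number of coefficients is 4 + 1 = 5.

5


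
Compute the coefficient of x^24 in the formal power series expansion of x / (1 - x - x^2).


Let f(x) = sum_{k>=0} a_k x^k. Multiplying f(x) * (1 - x - x^2) = x and matching coefficients gives a_0 = 0, a_1 = 1, and a_k = a_{k-1} + a_{k-2} for k >= 2. These are the Fibonacci numbers F_k.
Iterating from F_0 = 0, F_1 = 1:
F_0=0, F_1=1, F_2=1, F_3=2, F_4=3, F_5=5, F_6=8, F_7=13, F_8=21, F_9=34, ...
F_24 = 46368.

46368


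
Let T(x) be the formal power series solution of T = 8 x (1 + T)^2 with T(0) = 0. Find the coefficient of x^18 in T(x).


Apply the Lagrange inversion formula: if T = 8 x * phi(T) with phi(t) = (1 + t)^2, then [x^n] T = 8^n * (1/n) [t^(n-1)] phi(t)^n = 8^n * (1/n) [t^(n-1)] (1 + t)^(2n) = 8^n * (1/n) C(2n, n-1).
Using the identity C(2n, n-1) = C(2n, n) * n / (n+1), the unscaled factor equals C(2n, n) / (n+1) = C_n, the n-th Catalan number.
For n = 18: C_18 = C(36, 18) / 19 = 9075135300/19 = 477638700.
With the 8^18 = 18014398509481984 factor, the coefficient is 18014398509481984 * 477638700 = 8604373885350912511180800.

8604373885350912511180800


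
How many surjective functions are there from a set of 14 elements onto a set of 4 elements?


By inclusion-exclusion on which target elements are missed, the number of surjections from an n-set onto a k-set is
surj(n, k) = sum_{j=0}^{k} (-1)^j C(k, j) (k - j)^n.
Equivalently surj(n, k) = k! * S(n, k), where S(n, k) is the Stirling number of the second kind.
For n = 14, k = 4:
S(14, 4) = 10391745, so
surj = 4! * 10391745 = 24 * 10391745 = 249401880.

249401880


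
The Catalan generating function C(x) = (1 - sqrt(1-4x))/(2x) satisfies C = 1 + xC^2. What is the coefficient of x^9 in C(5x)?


Substituting x -> 5x scales the n-th coefficient by 5^n, so [x^9] C(5x) = 5^9 * C_9.
C_9 = C(2*9, 9)/(10) = 48620/10 = 4862.
So 5^9 * 4862 = 1953125 * 4862 = 9496093750.

9496093750


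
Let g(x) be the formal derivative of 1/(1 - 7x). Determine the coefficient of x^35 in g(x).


Differentiate termwise: d/dx sum_{k>=0} 7^k x^k = sum_{k>=1} k 7^k x^(k-1) = sum_{j>=0} (j+1) 7^(j+1) x^j.
Equivalently, d/dx [1/(1 - 7x)] = 7/(1 - 7x)^2.
For j = 35: 36 * 7^36 = 36 * 2651730845859653471779023381601 = 95462310450947524984044841737636.

95462310450947524984044841737636


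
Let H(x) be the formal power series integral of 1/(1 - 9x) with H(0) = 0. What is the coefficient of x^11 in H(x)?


1/(1 - 9x) = sum_{k>=0} 9^k x^k. Integrating termwise with H(0) = 0:
H(x) = sum_{k>=0} 9^k x^(k+1) / (k+1) = sum_{m>=1} 9^(m-1) x^m / m.
For m = 11: 9^10/11 = 3486784401/11 = 3486784401/11.

3486784401/11


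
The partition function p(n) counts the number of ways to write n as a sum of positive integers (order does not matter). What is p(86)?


Using the generating function prod_{k>=1} 1/(1-x^k), we compute p(86).
By dynamic programming over parts 1 through 86:
p(86) = 34262962

34262962


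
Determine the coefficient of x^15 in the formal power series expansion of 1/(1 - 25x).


The geometric series identity gives 1/(1 - c x) = sum_{k>=0} c^k x^k, so the coefficient of x^k is c^k.
Here c = 25 and k = 15.
Computing: 25^15 = 931322574615478515625

931322574615478515625


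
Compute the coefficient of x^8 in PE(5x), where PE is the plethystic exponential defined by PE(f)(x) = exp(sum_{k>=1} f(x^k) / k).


With f(x) = 5x, the exponent is sum_{k>=1} 5 x^k / k = 5 * (-ln(1 - x)). Exponentiating:
PE(5x) = exp(-5 ln(1 - x)) = 1/(1 - x)^5.
By the negative binomial expansion, [x^n] 1/(1 - x)^5 = C(n + 4, 4).
For n = 8: C(12, 4) = 495.

495


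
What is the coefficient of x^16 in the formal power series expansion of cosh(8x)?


The Maclaurin series is cosh(t) = sum_{m>=0} t^(2m) / (2m)!, so substituting t = 8x, only even powers of x are nonzero, with coefficient of x^(2m) equal to 8^(2m) / (2m)!.
For x^16 the coefficient is 8^16/16! = 281474976710656/20922789888000 = 8589934592/638512875.

8589934592/638512875


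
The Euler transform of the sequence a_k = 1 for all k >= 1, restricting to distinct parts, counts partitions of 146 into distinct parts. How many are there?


Partitions of 146 into distinct parts can be computed via generating function.
Product (1+x)(1+x^2)(1+x^3)...
The coefficient of x^146 = 14694244

14694244


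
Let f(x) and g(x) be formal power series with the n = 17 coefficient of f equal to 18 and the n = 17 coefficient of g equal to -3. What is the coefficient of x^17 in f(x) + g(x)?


Addition of formal power series is termwise.
The coefficient of x^17 in f + g = 18 + -3
= 15

15


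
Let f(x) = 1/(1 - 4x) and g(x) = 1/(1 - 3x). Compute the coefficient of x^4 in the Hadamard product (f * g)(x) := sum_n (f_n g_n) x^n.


f has coefficients f_k = 4^k and g has coefficients g_k = 3^k, so the Hadamard product has coefficient (f*g)_k = 4^k * 3^k = 12^k.
For k = 4: 12^4 = 20736.

20736


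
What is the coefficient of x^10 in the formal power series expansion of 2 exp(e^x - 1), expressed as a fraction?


exp(e^x - 1) is the exponential generating function for the Bell numbers Bell_k: exp(e^x - 1) = sum_{k>=0} Bell_k x^k / k!.
So the coefficient of x^10 in 2 exp(e^x - 1) is 2 Bell_10 / 10!.
Computing: Bell_10 = 115975 and 10! = 3628800, giving
2 * 115975/3628800 = 4639/72576.

4639/72576


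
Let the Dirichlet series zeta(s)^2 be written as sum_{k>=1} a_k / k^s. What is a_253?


The Dirichlet convolution of the constant function 1 with itself gives (1 * 1)(k) = sum_{d | k} 1 = d(k), the number of positive divisors of k.
Since zeta(s) = sum_{k>=1} 1/k^s, we have zeta(s)^2 = sum_{k>=1} d(k)/k^s, so a_k = d(k).
For k = 253: the divisors are 1, 11, 23, 253.
Count = 4.

4


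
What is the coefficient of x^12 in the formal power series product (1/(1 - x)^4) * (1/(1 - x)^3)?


Combine the factors: (1/(1 - x)^4) * (1/(1 - x)^3) = 1/(1 - x)^7.
Then use 1/(1 - x)^r = sum_{k>=0} C(k + r - 1, r - 1) x^k with r = 7 and k = 12:
C(18, 6) = 18564.

18564


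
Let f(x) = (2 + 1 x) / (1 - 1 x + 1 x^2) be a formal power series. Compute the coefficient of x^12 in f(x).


Write f(x) = sum_{k>=0} a_k x^k. Multiplying both sides by 1 - 1 x + 1 x^2 gives
(1 - 1 x + 1 x^2) sum_{k>=0} a_k x^k = 2 + 1 x.
Matching coefficients:
 x^0: a_0 = 2
 x^1: a_1 - 1 a_0 = 1  =>  a_1 = 1*2 + 1 = 3
 x^k (k >= 2): a_k = 1 a_{k-1} - 1 a_{k-2}.
Iterating: a_2 = 1, a_3 = -2, a_4 = -3, a_5 = -1, a_6 = 2, a_7 = 3, a_8 = 1, a_9 = -2, a_10 = -3, a_11 = -1, a_12 = 2.
So the coefficient of x^12 is 2.

2


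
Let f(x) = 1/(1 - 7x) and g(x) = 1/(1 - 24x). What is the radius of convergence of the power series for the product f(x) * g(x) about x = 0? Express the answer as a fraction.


The radius of 1/(1 - 7x) is 1/7 (nearest singularity at x = 1/7), and the radius of 1/(1 - 24x) is 1/24.
The product f(x)*g(x) = 1/((1 - 7x)(1 - 24x)) has singularities at both 1/7 and 1/24, so its radius of convergence is the distance to the nearest one:
min(1/7, 1/24) = 1/24.

1/24


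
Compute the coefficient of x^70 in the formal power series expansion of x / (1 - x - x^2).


Let f(x) = sum_{k>=0} a_k x^k. Multiplying f(x) * (1 - x - x^2) = x and matching coefficients gives a_0 = 0, a_1 = 1, and a_k = a_{k-1} + a_{k-2} for k >= 2. These are the Fibonacci numbers F_k.
Iterating from F_0 = 0, F_1 = 1:
F_0=0, F_1=1, F_2=1, F_3=2, F_4=3, F_5=5, F_6=8, F_7=13, F_8=21, F_9=34, ...
F_70 = 190392490709135.

190392490709135


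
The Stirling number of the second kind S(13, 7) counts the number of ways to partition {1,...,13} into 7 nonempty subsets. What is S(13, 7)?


Using the explicit formula S(n,k) = (1/k!) sum_{j=0}^{k} (-1)^(k-j) C(k,j) j^n:
S(13, 7) = 5715424
Equivalently, S(n,k) is n! times the coefficient of x^n in the EGF (e^x - 1)^k / k!.

5715424


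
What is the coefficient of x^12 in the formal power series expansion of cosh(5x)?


The Maclaurin series is cosh(t) = sum_{m>=0} t^(2m) / (2m)!, so substituting t = 5x, only even powers of x are nonzero, with coefficient of x^(2m) equal to 5^(2m) / (2m)!.
For x^12 the coefficient is 5^12/12! = 244140625/479001600 = 9765625/19160064.

9765625/19160064


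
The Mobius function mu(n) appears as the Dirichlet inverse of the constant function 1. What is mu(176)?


176 has a squared prime factor, so mu(176) = 0.
Factorization reveals a repeated prime.

0


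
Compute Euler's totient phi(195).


phi(n) counts integers in [1, n] coprime to n. Using the multiplicative formula phi(n) = n * prod_{p | n} (1 - 1/p):
195 = 3 * 5 * 13, so
phi(195) = 195 * (1 - 1/3) * (1 - 1/5) * (1 - 1/13) = 96.

96


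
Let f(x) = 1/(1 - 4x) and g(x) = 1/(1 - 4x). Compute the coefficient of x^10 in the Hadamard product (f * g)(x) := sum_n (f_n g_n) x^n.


f has coefficients f_k = 4^k and g has coefficients g_k = 4^k, so the Hadamard product has coefficient (f*g)_k = 4^k * 4^k = 16^k.
For k = 10: 16^10 = 1099511627776.

1099511627776


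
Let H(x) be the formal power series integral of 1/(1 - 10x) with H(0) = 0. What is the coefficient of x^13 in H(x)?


1/(1 - 10x) = sum_{k>=0} 10^k x^k. Integrating termwise with H(0) = 0:
H(x) = sum_{k>=0} 10^k x^(k+1) / (k+1) = sum_{m>=1} 10^(m-1) x^m / m.
For m = 13: 10^12/13 = 1000000000000/13 = 1000000000000/13.

1000000000000/13


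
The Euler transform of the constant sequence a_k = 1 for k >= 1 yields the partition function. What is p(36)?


The Euler transform converts the sequence a_k = 1 into the number of integer partitions.
Using the recurrence or dynamic programming:
p(36) = 17977

17977


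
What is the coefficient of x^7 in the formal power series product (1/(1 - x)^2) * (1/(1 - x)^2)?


Combine the factors: (1/(1 - x)^2) * (1/(1 - x)^2) = 1/(1 - x)^4.
Then use 1/(1 - x)^r = sum_{k>=0} C(k + r - 1, r - 1) x^k with r = 4 and k = 7:
C(10, 3) = 120.

120


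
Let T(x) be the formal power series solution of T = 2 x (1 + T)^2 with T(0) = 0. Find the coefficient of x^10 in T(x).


Apply the Lagrange inversion formula: if T = 2 x * phi(T) with phi(t) = (1 + t)^2, then [x^n] T = 2^n * (1/n) [t^(n-1)] phi(t)^n = 2^n * (1/n) [t^(n-1)] (1 + t)^(2n) = 2^n * (1/n) C(2n, n-1).
Using the identity C(2n, n-1) = C(2n, n) * n / (n+1), the unscaled factor equals C(2n, n) / (n+1) = C_n, the n-th Catalan number.
For n = 10: C_10 = C(20, 10) / 11 = 184756/11 = 16796.
With the 2^10 = 1024 factor, the coefficient is 1024 * 16796 = 17199104.

17199104


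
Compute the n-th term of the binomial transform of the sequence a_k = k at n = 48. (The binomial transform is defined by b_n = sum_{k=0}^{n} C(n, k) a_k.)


With a_k = k, b_n = sum_{k=0}^{n} C(n, k) k. Using k * C(n, k) = n * C(n-1, k-1) gives b_n = n * sum_{k>=1} C(n-1, k-1) = n * 2^(n-1).
For n = 48: 48 * 2^47 = 48 * 140737488355328 = 6755399441055744.

6755399441055744


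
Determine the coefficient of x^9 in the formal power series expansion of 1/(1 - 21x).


The geometric series identity gives 1/(1 - c x) = sum_{k>=0} c^k x^k, so the coefficient of x^k is c^k.
Here c = 21 and k = 9.
Computing: 21^9 = 794280046581

794280046581


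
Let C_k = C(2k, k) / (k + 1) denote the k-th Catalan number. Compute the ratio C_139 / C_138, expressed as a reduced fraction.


Using C_k = (2k)! / (k! (k+1)!), the ratio C_{k+1}/C_k simplifies to
C_{k+1}/C_k = [(2k+2)! / ((k+1)! (k+2)!)] * [k! (k+1)! / (2k)!]
 = (2k+2)(2k+1) / ((k+1)(k+2)) = 2(2k+1) / (k+2).
For k = 138: 2(2*138 + 1) / (138 + 2) = 554/140 = 277/70.

277/70


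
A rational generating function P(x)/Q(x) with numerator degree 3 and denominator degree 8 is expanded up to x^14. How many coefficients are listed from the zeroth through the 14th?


Expanding up to x^14 gives the coefficients for x^0, x^1, ..., x^14.
That is 14 + 1 = 15 coefficients in total.

15


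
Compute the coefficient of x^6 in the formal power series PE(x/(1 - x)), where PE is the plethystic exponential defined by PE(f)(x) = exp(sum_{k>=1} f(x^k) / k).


For f(x) = x/(1 - x) we have
sum_{k>=1} f(x^k) / k = sum_{k>=1} (1/k) * x^k / (1 - x^k) = sum_{k, m >= 1} x^(k m) / k,
which after exponentiating simplifies to
PE(x/(1 - x)) = prod_{k>=1} 1 / (1 - x^k).
This is the generating function for the partition function p(n), so the coefficient of x^6 is p(6).
Computing p(6) by dynamic programming over parts 1, 2, ..., 6: p(6) = 11.

11


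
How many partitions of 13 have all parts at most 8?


Using the generating function (1-x)^(-1)(1-x^2)^(-1)...(1-x^8)^(-1),
the coefficient of x^13 counts these restricted partitions.
Result = 89

89


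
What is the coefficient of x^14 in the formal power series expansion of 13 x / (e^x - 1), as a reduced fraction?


The exponential generating function for Bernoulli numbers is
x / (e^x - 1) = sum_{k>=0} B_k x^k / k!.
So the coefficient of x^14 in 13 x / (e^x - 1) is 13 B_14 / 14!.
Computing: B_14 = 7/6, 14! = 87178291200, giving
13 * 7/6 / 87178291200 = 1/5748019200.

1/5748019200


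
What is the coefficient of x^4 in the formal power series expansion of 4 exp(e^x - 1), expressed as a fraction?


exp(e^x - 1) is the exponential generating function for the Bell numbers Bell_k: exp(e^x - 1) = sum_{k>=0} Bell_k x^k / k!.
So the coefficient of x^4 in 4 exp(e^x - 1) is 4 Bell_4 / 4!.
Computing: Bell_4 = 15 and 4! = 24, giving
4 * 15/24 = 5/2.

5/2


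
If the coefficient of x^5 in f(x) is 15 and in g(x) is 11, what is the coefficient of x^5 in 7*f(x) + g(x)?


Scalar multiplication scales coefficients: 7 * 15 = 105.
Then add the g coefficient: 105 + 11
= 116

116


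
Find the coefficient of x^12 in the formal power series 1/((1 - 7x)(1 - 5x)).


By partial fractions or Cauchy convolution:
The coefficient equals sum_{k=0}^{12} 7^k * 5^(12-k).
= 47834153641

47834153641


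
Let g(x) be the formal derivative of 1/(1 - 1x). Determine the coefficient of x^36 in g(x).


Differentiate termwise: d/dx sum_{k>=0} 1^k x^k = sum_{k>=1} k 1^k x^(k-1) = sum_{j>=0} (j+1) 1^(j+1) x^j.
Equivalently, d/dx [1/(1 - 1x)] = 1/(1 - 1x)^2.
For j = 36: 37 * 1^37 = 37 * 1 = 37.

37


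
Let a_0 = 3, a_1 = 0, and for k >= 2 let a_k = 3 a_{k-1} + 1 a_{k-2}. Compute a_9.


Iterating the recurrence forward:
a_0 = 3
a_1 = 0
a_2 = 3*0 + 1*3 = 3
a_3 = 3*3 + 1*0 = 9
a_4 = 3*9 + 1*3 = 30
a_5 = 3*30 + 1*9 = 99
a_6 = 3*99 + 1*30 = 327
a_7 = 3*327 + 1*99 = 1080
a_8 = 3*1080 + 1*327 = 3567
a_9 = 3*3567 + 1*1080 = 11781
So a_9 = 11781.

11781


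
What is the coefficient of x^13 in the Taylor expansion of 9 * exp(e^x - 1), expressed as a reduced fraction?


exp(e^x - 1) = sum_{k>=0} Bell_k x^k / k!, where Bell_k is the k-th Bell number.
So the coefficient of x^13 is 9 * Bell_13 / 13!.
Computing: Bell_13 = 27644437 and 13! = 6227020800, giving
9 * 27644437/6227020800 = 27644437/691891200.

27644437/691891200


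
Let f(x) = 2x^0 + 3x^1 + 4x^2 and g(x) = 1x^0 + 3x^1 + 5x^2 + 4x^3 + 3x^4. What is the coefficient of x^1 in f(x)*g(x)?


Cauchy product at x^1:
2*3 + 3*1
= 9

9


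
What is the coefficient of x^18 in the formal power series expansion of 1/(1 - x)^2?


The negative binomial / multiset identity is
1/(1 - x)^r = sum_{k>=0} C(k + r - 1, r - 1) x^k.
Here r = 2 and k = 18, so the coefficient is
C(18 + 1, 1) = C(19, 1)
= 19

19


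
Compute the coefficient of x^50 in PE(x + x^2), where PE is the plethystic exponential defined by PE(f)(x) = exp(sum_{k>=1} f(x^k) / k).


With f(x) = x + x^2, the exponent is sum_{k>=1} (x^k + x^(2k)) / k = -ln(1 - x) - ln(1 - x^2). Exponentiating:
PE(x + x^2) = 1 / ((1 - x)(1 - x^2)).
This is the generating function for partitions of n into parts of size 1 or 2. The number of 2's can be any j in 0..25, and the rest are 1's, so
[x^50] = floor(50/2) + 1 = 26.

26


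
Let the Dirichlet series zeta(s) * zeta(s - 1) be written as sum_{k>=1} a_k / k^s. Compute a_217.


Convolution gives a_k = sum_{d | k} d * 1 = sum_{d | k} d = sigma(k), the sum of positive divisors of k.
For k = 217, the divisors are 1, 7, 31, 217, so
sigma(217) = 1 + 7 + 31 + 217 = 256.

256


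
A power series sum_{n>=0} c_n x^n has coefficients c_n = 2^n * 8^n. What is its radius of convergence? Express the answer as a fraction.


By the root test (Cauchy-Hadamard), the radius is R = 1 / limsup_n |c_n|^(1/n).
Here |c_n|^(1/n) = (2^n * 8^n)^(1/n) = 2 * 8 = 16 for all n.
So R = 1/16 = 1/16.

1/16


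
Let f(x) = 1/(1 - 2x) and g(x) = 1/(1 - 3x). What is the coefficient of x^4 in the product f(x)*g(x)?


The coefficient of x^n in f*g is the Cauchy product: sum_{k=0}^{n} a^k * b^(n-k).
With a=2, b=3, n=4:
sum_{k=0}^{4} 2^k * 3^(4-k)
= 211

211


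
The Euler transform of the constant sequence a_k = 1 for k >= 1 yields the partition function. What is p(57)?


The Euler transform converts the sequence a_k = 1 into the number of integer partitions.
Using the recurrence or dynamic programming:
p(57) = 614154

614154


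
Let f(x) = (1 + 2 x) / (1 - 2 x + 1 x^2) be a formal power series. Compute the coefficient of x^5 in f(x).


Write f(x) = sum_{k>=0} a_k x^k. Multiplying both sides by 1 - 2 x + 1 x^2 gives
(1 - 2 x + 1 x^2) sum_{k>=0} a_k x^k = 1 + 2 x.
Matching coefficients:
 x^0: a_0 = 1
 x^1: a_1 - 2 a_0 = 2  =>  a_1 = 2*1 + 2 = 4
 x^k (k >= 2): a_k = 2 a_{k-1} - 1 a_{k-2}.
Iterating: a_2 = 7, a_3 = 10, a_4 = 13, a_5 = 16.
So the coefficient of x^5 is 16.

16


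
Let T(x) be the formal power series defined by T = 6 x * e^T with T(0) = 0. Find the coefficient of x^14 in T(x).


Apply the Lagrange inversion formula: if T = 6 x * phi(T) with phi(t) = e^t, then
[x^n] T = 6^n * (1/n) [t^(n-1)] phi(t)^n = 6^n * (1/n) [t^(n-1)] e^(n t) = 6^n * (1/n) * n^(n-1) / (n-1)! = 6^n * n^(n-1) / n!.
When c = 1 this is the Cayley count of rooted labeled trees on n vertices, divided by n!.
For n = 14: 6^14 * 14^13 / 14! = 78364164096 * 793714773254144/87178291200 = 2550642919503888384/3575.

2550642919503888384/3575


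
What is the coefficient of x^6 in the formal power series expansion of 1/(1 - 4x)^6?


The general identity 1/(1 - c x)^r = sum_{k>=0} c^k C(k + r - 1, r - 1) x^k follows by substituting y = c x into 1/(1 - y)^r = sum_{k>=0} C(k + r - 1, r - 1) y^k.
For c = 4, r = 6, k = 6:
4^6 * C(11, 5) = 4096 * 462 = 1892352.

1892352


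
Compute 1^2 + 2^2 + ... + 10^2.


This power sum has a closed form given by Faulhaber's formula
sum_{k=1}^{m} k^p = (1 / (p + 1)) * sum_{j=0}^{p} C(p + 1, j) B_j m^(p + 1 - j),
but for small m direct computation is fastest:
1 + 4 + 9 + 16 + 25 + 36 + 49 + 64 + 81 + 100 = 385.

385


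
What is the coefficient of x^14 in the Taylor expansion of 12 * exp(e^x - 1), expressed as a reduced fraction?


exp(e^x - 1) = sum_{k>=0} Bell_k x^k / k!, where Bell_k is the k-th Bell number.
So the coefficient of x^14 is 12 * Bell_14 / 14!.
Computing: Bell_14 = 190899322 and 14! = 87178291200, giving
12 * 190899322/87178291200 = 95449661/3632428800.

95449661/3632428800


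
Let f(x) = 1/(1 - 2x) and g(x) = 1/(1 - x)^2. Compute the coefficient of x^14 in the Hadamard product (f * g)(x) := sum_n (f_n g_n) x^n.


f has coefficients f_k = 2^k. For g = 1/(1 - x)^2 the coefficient is g_k = C(k + 1, 1) = k + 1. The Hadamard coefficient is (f * g)_k = 2^k * (k + 1).
For k = 14: 2^14 * 15 = 16384 * 15 = 245760.

245760


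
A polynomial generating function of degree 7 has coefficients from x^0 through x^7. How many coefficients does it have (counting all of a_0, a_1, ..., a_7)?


A polynomial of degree 7 takes the form a_0 + a_1 x + ... + a_7 x^7.
The number of coefficients is 7 + 1 = 8.

8


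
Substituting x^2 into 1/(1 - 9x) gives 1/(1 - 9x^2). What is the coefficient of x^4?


The coefficient of x^(2m) in 1/(1 - 9x^2) is 9^m.
With n = 4 = 2*2, the coefficient is 9^2 = 81.

81


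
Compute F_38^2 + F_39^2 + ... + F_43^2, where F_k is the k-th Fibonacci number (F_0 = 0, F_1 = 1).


There is a standard identity sum_{k=0}^{N} F_k^2 = F_N * F_{N+1} (proved inductively from the telescoping relation F_k^2 = F_k F_{k+1} - F_{k-1} F_k). Then
sum_{k=38}^{43} F_k^2 = F_43 F_44 - F_37 F_38.
Computing: F_43 = 433494437, F_44 = 701408733, F_37 = 24157817, F_38 = 39088169.
Sum = 433494437 * 701408733 - 24157817 * 39088169 = 303112498985151248.

303112498985151248


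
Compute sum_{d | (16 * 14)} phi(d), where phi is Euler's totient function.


First, 16 * 14 = 224. One classical identity is sum_{d | n} phi(d) = n (each k in [1, n] has a unique gcd with n, and among the k's with gcd(k, n) = n/d there are phi(d) of them). So the sum equals 224. We also verify directly:
Divisors of 224: 1, 2, 4, 7, 8, 14, 16, 28, 32, 56, 112, 224.
phi values: 1, 1, 2, 6, 4, 6, 8, 12, 16, 24, 48, 96.
Sum = 224.

224


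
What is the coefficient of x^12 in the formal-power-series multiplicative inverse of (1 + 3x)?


The inverse is 1/(1 + 3x). Apply the geometric identity 1/(1 - y) = sum_{k>=0} y^k with y = -3x:
1/(1 + 3x) = sum_{k>=0} (-3)^k x^k.
So the coefficient of x^12 is (-3)^12 = 531441.

531441


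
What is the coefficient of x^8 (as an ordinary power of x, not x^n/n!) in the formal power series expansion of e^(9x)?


The exponential series is e^y = sum_{k>=0} y^k / k!. Substituting y = 9x gives
e^(9x) = sum_{k>=0} 9^k x^k / k!.
So the coefficient of x^n is a^n/n! with a = 9, n = 8:
9^8 / 8! = 43046721/40320 = 4782969/4480

4782969/4480


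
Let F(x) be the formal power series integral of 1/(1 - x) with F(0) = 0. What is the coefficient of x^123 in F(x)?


1/(1 - x) = sum_{k>=0} x^k. Integrating termwise and using F(0) = 0 gives
F(x) = sum_{k>=0} x^(k+1) / (k+1) = sum_{m>=1} x^m / m = -ln(1 - x).
So the coefficient of x^123 is 1/123 = 1/123.

1/123


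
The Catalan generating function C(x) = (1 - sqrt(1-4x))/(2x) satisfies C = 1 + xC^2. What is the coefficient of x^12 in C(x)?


Substituting x -> x scales the n-th coefficient by 1, so [x^12] C(x) = C_12.
C_12 = C(2*12, 12)/(13) = 2704156/13 = 208012.
= 208012.

208012
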